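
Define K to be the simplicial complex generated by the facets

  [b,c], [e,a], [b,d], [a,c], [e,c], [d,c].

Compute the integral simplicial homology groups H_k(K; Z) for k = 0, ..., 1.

Fix the vertex order a < b < c < d < e and write every simplex with vertices in increasing order. Then dim K = 1 and the simplices of K are:

  0-simplices (5): a, b, c, d, e
  1-simplices (6): ac, ae, bc, bd, cd, ce

giving chain groups C_0 ≅ Z^5, C_1 ≅ Z^6.

The boundary map ∂_1: C_1 → C_0 is given by ∂[p,q] = [q] − [p].
The 5×6 boundary matrix has rank 4 and Smith normal form diag(1,1,1,1).

Reading off H_k = ker ∂_k / im ∂_{k+1}:

  H_0: rank C_0 − rank ∂_1 = 5 − 4 = 1, and the invariant factors of ∂_1 are all 1, so H_0 = Z.
  H_1: rank ker ∂_1 − rank ∂_2 = (6 − 4) − 0 = 2, and there is no ∂_2, so H_1 = Z^2.

H_0 ≅ Z,  H_1 ≅ Z^2.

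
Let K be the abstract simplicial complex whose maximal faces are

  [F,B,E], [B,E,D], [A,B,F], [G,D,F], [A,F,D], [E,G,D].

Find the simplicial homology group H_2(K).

K has 6 vertices, 12 edges, 6 triangles.
rank ∂_2 = 6, rank ∂_3 = 0 ⇒ b_2 = 6 − 6 − 0 = 0. So H_2 ≅ 0.

H_2 = 0.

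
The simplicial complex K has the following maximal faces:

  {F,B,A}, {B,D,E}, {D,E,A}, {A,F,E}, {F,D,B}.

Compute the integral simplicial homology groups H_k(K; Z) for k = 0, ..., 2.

Take the total order A < B < D < E < F on the vertex set. Then K (dimension 2) consists of the simplices:

  0-simplices (5): A, B, D, E, F
  1-simplices (10): AB, AD, AE, AF, BD, BE, BF, DE, DF, EF
  2-simplices (5): ABF, ADE, AEF, BDE, BDF

so the chain groups are C_0 ≅ Z^5, C_1 ≅ Z^10, C_2 ≅ Z^5.

Boundary ∂_1: C_1 → C_0 sends each edge [p,q] (with p < q) to q − p. For instance
  ∂DF = F − D.
As a 5×10 matrix over Z this has rank 4, with invariant factors (1,1,1,1).

Boundary ∂_2: C_2 → C_1 sends each 2-simplex [p,q,r] to [q,r] − [p,r] + [p,q]. For instance
  ∂ABF = BF − AF + AB,
  ∂BDE = DE − BE + BD.
This gives a 10×5 integer matrix of rank 5; reducing to Smith normal form yields diagonal entries (1,1,1,1,1).

Now H_k = ker ∂_k / im ∂_{k+1}, so:

  H_0: rank C_0 − rank ∂_1 = 5 − 4 = 1, and the invariant factors of ∂_1 are all 1, so H_0 = Z.
  H_1: rank ker ∂_1 − rank ∂_2 = (10 − 4) − 5 = 1, and the invariant factors of ∂_2 are all 1, so H_1 = Z.
  H_2: rank ker ∂_2 − rank ∂_3 = (5 − 5) − 0 = 0, and there is no ∂_3, so H_2 = 0.

As a check, the Euler characteristic is 5 − 10 + 5 = 0, which agrees with 1 − 1 + 0 = 0.
(K is a triangulation of the Möbius band.)

H_0 ≅ Z,  H_1 ≅ Z,  H_2 = 0.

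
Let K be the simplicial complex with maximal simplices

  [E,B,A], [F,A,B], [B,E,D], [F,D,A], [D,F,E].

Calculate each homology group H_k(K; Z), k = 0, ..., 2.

Take the total order A < B < D < E < F on the vertex set. Then K (dimension 2) consists of the simplices:

  0-simplices (5): A, B, D, E, F
  1-simplices (10): AB, AD, AE, AF, BD, BE, BF, DE, DF, EF
  2-simplices (5): ABE, ABF, ADF, BDE, DEF

so the chain groups are C_0 ≅ Z^5, C_1 ≅ Z^10, C_2 ≅ Z^5.

Boundary ∂_1: C_1 → C_0 is given by ∂[p,q] = [q] − [p]. For instance
  ∂AF = F − A.
The resulting 5×10 matrix has rank 4, and its Smith normal form has invariant factors (1,1,1,1).

Boundary ∂_2: C_2 → C_1 sends each 2-simplex [p,q,r] to [q,r] − [p,r] + [p,q]. For instance
  ∂ADF = DF − AF + AD,
  ∂ABF = BF − AF + AB.
The resulting 10×5 matrix has rank 5, and its Smith normal form has invariant factors (1,1,1,1,1).

Now H_k = ker ∂_k / im ∂_{k+1}, so:

  H_0: rank C_0 − rank ∂_1 = 5 − 4 = 1, and the invariant factors of ∂_1 are all 1, so H_0 = Z.
  H_1: rank ker ∂_1 − rank ∂_2 = (10 − 4) − 5 = 1, and the invariant factors of ∂_2 are all 1, so H_1 = Z.
  H_2: rank ker ∂_2 − rank ∂_3 = (5 − 5) − 0 = 0, and there is no ∂_3, so H_2 = 0.

H_0 ≅ Z,  H_1 ≅ Z,  H_2 = 0.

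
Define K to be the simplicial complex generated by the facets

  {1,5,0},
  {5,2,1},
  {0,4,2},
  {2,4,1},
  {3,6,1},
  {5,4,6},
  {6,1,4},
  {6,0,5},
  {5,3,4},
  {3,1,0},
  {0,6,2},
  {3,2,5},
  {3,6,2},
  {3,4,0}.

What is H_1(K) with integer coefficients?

K has 7 vertices, 21 edges, 14 triangles.
rank ∂_1 = 6, rank ∂_2 = 13 ⇒ b_1 = 21 − 6 − 13 = 2; all invariant factors of ∂_2 are 1 so no torsion. So H_1 ≅ Z^2.

H_1 = Z^2.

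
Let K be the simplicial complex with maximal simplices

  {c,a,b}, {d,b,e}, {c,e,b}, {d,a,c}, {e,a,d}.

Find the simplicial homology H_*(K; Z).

H_0 ≅ Z,  H_1 ≅ Z,  H_2 = 0.

Order the vertices as a < b < c < d < e. Listing each simplex with vertices in this order, K has dimension 2 with simplices:

  0-simplices (5): a, b, c, d, e
  1-simplices (10): ab, ac, ad, ae, bc, bd, be, cd, ce, de
  2-simplices (5): abc, acd, ade, bce, bde

giving chain groups C_0 ≅ Z^5, C_1 ≅ Z^10, C_2 ≅ Z^5.

∂_1: C_1 → C_0 maps an edge to its endpoints' difference, ∂[p,q] = q − p. For instance
  ∂ce = e − c.
As a 5×10 matrix over Z this has rank 4, with invariant factors (1,1,1,1).

∂_2: C_2 → C_1 acts by ∂[p,q,r] = [q,r] − [p,r] + [p,q]. For instance
  ∂abc = bc − ac + ab,
  ∂bce = ce − be + bc.
This gives a 10×5 integer matrix of rank 5; reducing to Smith normal form yields diagonal entries (1,1,1,1,1).

Computing H_k = (kernel of ∂_k) / (image of ∂_{k+1}):

  H_0: rank C_0 − rank ∂_1 = 5 − 4 = 1, and the invariant factors of ∂_1 are all 1, so H_0 ≅ Z.
  H_1: rank ker ∂_1 − rank ∂_2 = (10 − 4) − 5 = 1, and the invariant factors of ∂_2 are all 1, so H_1 ≅ Z.
  H_2: rank ker ∂_2 − rank ∂_3 = (5 − 5) − 0 = 0, and there is no ∂_3, so H_2 ≅ 0.

As a check, the Euler characteristic is 5 − 10 + 5 = 0, which agrees with 1 − 1 + 0 = 0.
(K is a triangulation of the Möbius band.)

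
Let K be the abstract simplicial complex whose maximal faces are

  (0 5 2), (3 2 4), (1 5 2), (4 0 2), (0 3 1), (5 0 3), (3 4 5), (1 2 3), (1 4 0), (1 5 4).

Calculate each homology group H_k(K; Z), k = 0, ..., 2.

We work with the vertex ordering 0 < 1 < 2 < 3 < 4 < 5. The simplices of K, each written with vertices in increasing order, are:

  0-simplices (6): [0], [1], [2], [3], [4], [5]
  1-simplices (15): [0,1], [0,2], [0,3], [0,4], [0,5], [1,2], [1,3], [1,4], [1,5], [2,3], [2,4], [2,5], [3,4], [3,5], [4,5]
  2-simplices (10): [0,1,3], [0,1,4], [0,2,4], [0,2,5], [0,3,5], [1,2,3], [1,2,5], [1,4,5], [2,3,4], [3,4,5]

giving chain groups C_0 ≅ Z^6, C_1 ≅ Z^15, C_2 ≅ Z^10.

Boundary ∂_1: C_1 → C_0 is given by ∂[p,q] = [q] − [p]. For instance
  ∂[1,5] = [5] − [1].
This gives a 6×15 integer matrix of rank 5; reducing to Smith normal form yields diagonal entries (1,1,1,1,1).

Boundary ∂_2: C_2 → C_1 sends each 2-simplex [p,q,r] to [q,r] − [p,r] + [p,q]. For instance
  ∂[1,4,5] = [4,5] − [1,5] + [1,4],
  ∂[0,3,5] = [3,5] − [0,5] + [0,3].
As a 15×10 matrix over Z this has rank 10, with invariant factors (1,1,1,1,1,1,1,1,1,2).

From H_k ≅ ker(∂_k) / im(∂_{k+1}) we obtain:

  H_0: rank C_0 − rank ∂_1 = 6 − 5 = 1, and the invariant factors of ∂_1 are all 1, so H_0 ≅ Z.
  H_1: rank ker ∂_1 − rank ∂_2 = (15 − 5) − 10 = 0, and ∂_2 has invariant factor 2 > 1, so H_1 ≅ Z/2.
  H_2: rank ker ∂_2 − rank ∂_3 = (10 − 10) − 0 = 0, and there is no ∂_3, so H_2 ≅ 0.

As a check, the Euler characteristic is 6 − 15 + 10 = 1, which agrees with 1 − 0 + 0 = 1.
(K is a triangulation of the real projective plane RP^2.)

H_0 = Z,  H_1 = Z/2,  H_2 = 0.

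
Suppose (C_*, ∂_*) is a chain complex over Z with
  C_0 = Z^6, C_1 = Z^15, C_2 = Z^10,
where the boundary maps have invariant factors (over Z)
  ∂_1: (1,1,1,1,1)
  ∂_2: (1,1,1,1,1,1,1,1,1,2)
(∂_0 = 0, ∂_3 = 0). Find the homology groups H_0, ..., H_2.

H_0 ≅ Z,  H_1 ≅ Z/2,  H_2 = 0.

H_0: b_0 = 6 − 0 − 5 = 1; torsion from ∂_1 factors > 1: none. So H_0 ≅ Z.
H_1: b_1 = 15 − 5 − 10 = 0; torsion from ∂_2 factors > 1: [2]. So H_1 ≅ Z/2.
H_2: b_2 = 10 − 10 − 0 = 0; torsion from ∂_3 factors > 1: none. So H_2 ≅ 0.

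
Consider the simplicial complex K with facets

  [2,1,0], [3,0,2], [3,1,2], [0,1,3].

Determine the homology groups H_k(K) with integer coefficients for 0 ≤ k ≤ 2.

Take the total order 0 < 1 < 2 < 3 on the vertex set. Then K (dimension 2) consists of the simplices:

  0-simplices (4): [0], [1], [2], [3]
  1-simplices (6): [0,1], [0,2], [0,3], [1,2], [1,3], [2,3]
  2-simplices (4): [0,1,2], [0,1,3], [0,2,3], [1,2,3]

Hence C_0 ≅ Z^4, C_1 ≅ Z^6, C_2 ≅ Z^4.

∂_1: C_1 → C_0 sends each edge [p,q] (with p < q) to q − p.
This gives a 4×6 integer matrix of rank 3; reducing to Smith normal form yields diagonal entries (1,1,1).

∂_2: C_2 → C_1 sends each 2-simplex [p,q,r] to [q,r] − [p,r] + [p,q]. For instance
  ∂[0,1,3] = [1,3] − [0,3] + [0,1],
  ∂[0,1,2] = [1,2] − [0,2] + [0,1].
This gives a 6×4 integer matrix of rank 3; reducing to Smith normal form yields diagonal entries (1,1,1).

Reading off H_k = ker ∂_k / im ∂_{k+1}:

  H_0: rank C_0 − rank ∂_1 = 4 − 3 = 1, and the invariant factors of ∂_1 are all 1, so H_0 ≅ Z.
  H_1: rank ker ∂_1 − rank ∂_2 = (6 − 3) − 3 = 0, and the invariant factors of ∂_2 are all 1, so H_1 ≅ 0.
  H_2: rank ker ∂_2 − rank ∂_3 = (4 − 3) − 0 = 1, and there is no ∂_3, so H_2 ≅ Z.

As a check, the Euler characteristic is 4 − 6 + 4 = 2, which agrees with 1 − 0 + 1 = 2.

H_0 = Z,  H_1 = 0,  H_2 = Z.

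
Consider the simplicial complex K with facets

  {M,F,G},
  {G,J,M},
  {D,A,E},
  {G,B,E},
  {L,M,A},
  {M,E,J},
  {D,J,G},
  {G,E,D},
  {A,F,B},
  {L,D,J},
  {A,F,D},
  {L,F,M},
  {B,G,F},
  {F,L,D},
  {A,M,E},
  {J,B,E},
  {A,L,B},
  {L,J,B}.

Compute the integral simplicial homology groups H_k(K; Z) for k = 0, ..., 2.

H_0 ≅ Z,  H_1 ≅ Z × Z/2,  H_2 = 0.

Fix the vertex order A < B < D < E < F < G < J < L < M and write every simplex with vertices in increasing order. Then dim K = 2 and the simplices of K are:

  0-simplices (9): A, B, D, E, F, G, J, L, M
  1-simplices (27): AB, AD, AE, AF, AL, AM, BE, BF, BG, BJ, BL, DE, DF, DG, DJ, DL, EG, EJ, EM, FG, FL, FM, GJ, GM, JL, JM, LM
  2-simplices (18): ABF, ABL, ADE, ADF, AEM, ALM, BEG, BEJ, BFG, BJL, DEG, DFL, DGJ, DJL, EJM, FGM, FLM, GJM

so the chain groups are C_0 ≅ Z^9, C_1 ≅ Z^27, C_2 ≅ Z^18.

∂_1: C_1 → C_0 is given by ∂[p,q] = [q] − [p].
The resulting 9×27 matrix has rank 8, and its Smith normal form has invariant factors (1,1,1,1,1,1,1,1).

Boundary ∂_2: C_2 → C_1 sends each 2-simplex [p,q,r] to [q,r] − [p,r] + [p,q]. For instance
  ∂AEM = EM − AM + AE,
  ∂FLM = LM − FM + FL.
The 27×18 boundary matrix has rank 18 and Smith normal form diag(1,1,1,1,1,1,1,1,1,1,1,1,1,1,1,1,1,2).

Computing H_k = (kernel of ∂_k) / (image of ∂_{k+1}):

  H_0: rank C_0 − rank ∂_1 = 9 − 8 = 1, and the invariant factors of ∂_1 are all 1, so H_0 = Z.
  H_1: rank ker ∂_1 − rank ∂_2 = (27 − 8) − 18 = 1, and ∂_2 has invariant factor 2 > 1, so H_1 = Z × Z/2.
  H_2: rank ker ∂_2 − rank ∂_3 = (18 − 18) − 0 = 0, and there is no ∂_3, so H_2 = 0.

As a check, the Euler characteristic is 9 − 27 + 18 = 0, which agrees with 1 − 1 + 0 = 0.
(K is a triangulation of the Klein bottle.)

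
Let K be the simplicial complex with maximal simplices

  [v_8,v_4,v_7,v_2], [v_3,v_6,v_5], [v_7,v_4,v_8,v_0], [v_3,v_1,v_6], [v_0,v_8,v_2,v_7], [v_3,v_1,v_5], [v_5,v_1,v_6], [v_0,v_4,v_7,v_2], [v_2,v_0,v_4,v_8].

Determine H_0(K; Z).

H_0 = Z^2.

Order the vertices as v_0 < v_1 < v_2 < v_3 < v_4 < v_5 < v_6 < v_7 < v_8. Listing each simplex with vertices in this order, K has dimension 3 with simplices:

  0-simplices (9): [v_0], [v_1], [v_2], [v_3], [v_4], [v_5], [v_6], [v_7], [v_8]
  1-simplices (16): (16 of them)
  2-simplices (14): (14 of them)
  3-simplices (5): [v_0,v_2,v_4,v_7], [v_0,v_2,v_4,v_8], [v_0,v_2,v_7,v_8], [v_0,v_4,v_7,v_8], [v_2,v_4,v_7,v_8]

so the chain groups are C_0 ≅ Z^9, C_1 ≅ Z^16, C_2 ≅ Z^14, C_3 ≅ Z^5.

The boundary map ∂_1: C_1 → C_0 is given by ∂[p,q] = [q] − [p].
The 9×16 boundary matrix has rank 7 and Smith normal form diag(1,1,1,1,1,1,1).

The boundary map ∂_2: C_2 → C_1 acts by ∂[p,q,r] = [q,r] − [p,r] + [p,q]. For instance
  ∂[v_0,v_2,v_4] = [v_2,v_4] − [v_0,v_4] + [v_0,v_2],
  ∂[v_1,v_3,v_5] = [v_3,v_5] − [v_1,v_5] + [v_1,v_3].
This gives a 16×14 integer matrix of rank 9; reducing to Smith normal form yields diagonal entries (1,1,1,1,1,1,1,1,1).

Boundary ∂_3: C_3 → C_2 sends each 3-simplex σ to the alternating sum Σ_i (−1)^i (σ with its i-th vertex removed). For instance
  ∂[v_0,v_2,v_4,v_8] = [v_2,v_4,v_8] − [v_0,v_4,v_8] + [v_0,v_2,v_8] − [v_0,v_2,v_4],
  ∂[v_0,v_2,v_7,v_8] = [v_2,v_7,v_8] − [v_0,v_7,v_8] + [v_0,v_2,v_8] − [v_0,v_2,v_7].
As a 14×5 matrix over Z this has rank 4, with invariant factors (1,1,1,1).

Computing H_k = (kernel of ∂_k) / (image of ∂_{k+1}):

  H_0: rank C_0 − rank ∂_1 = 9 − 7 = 2, and the invariant factors of ∂_1 are all 1, so H_0 ≅ Z^2.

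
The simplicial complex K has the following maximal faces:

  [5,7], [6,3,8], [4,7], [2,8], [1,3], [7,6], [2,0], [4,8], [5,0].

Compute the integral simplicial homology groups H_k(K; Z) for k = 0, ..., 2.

H_0 ≅ Z,  H_1 ≅ Z^2,  H_2 = 0.

K has 9 vertices, 11 edges, 1 triangle.
rank ∂_0 = 0, rank ∂_1 = 8 ⇒ b_0 = 9 − 0 − 8 = 1; all invariant factors of ∂_1 are 1 so no torsion. So H_0 = Z.
rank ∂_1 = 8, rank ∂_2 = 1 ⇒ b_1 = 11 − 8 − 1 = 2; all invariant factors of ∂_2 are 1 so no torsion. So H_1 = Z^2.
rank ∂_2 = 1, rank ∂_3 = 0 ⇒ b_2 = 1 − 1 − 0 = 0. So H_2 = 0.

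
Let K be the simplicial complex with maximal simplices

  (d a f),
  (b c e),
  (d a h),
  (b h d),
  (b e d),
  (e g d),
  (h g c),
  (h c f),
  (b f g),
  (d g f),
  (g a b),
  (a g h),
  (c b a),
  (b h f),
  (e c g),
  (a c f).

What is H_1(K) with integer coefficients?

Fix the vertex order a < b < c < d < e < f < g < h and write every simplex with vertices in increasing order. Then dim K = 2 and the simplices of K are:

  0-simplices (8): a, b, c, d, e, f, g, h
  1-simplices (24): ab, ac, ad, af, ag, ah, bc, bd, be, bf, bg, bh, ce, cf, cg, ch, de, df, dg, dh, eg, fg, fh, gh
  2-simplices (16): abc, abg, acf, adf, adh, agh, bce, bde, bdh, bfg, bfh, ceg, cfh, cgh, deg, dfg

so the chain groups are C_0 ≅ Z^8, C_1 ≅ Z^24, C_2 ≅ Z^16.

∂_1: C_1 → C_0 is given by ∂[p,q] = [q] − [p].
The 8×24 boundary matrix has rank 7 and Smith normal form diag(1,1,1,1,1,1,1).

Boundary ∂_2: C_2 → C_1 maps a triangle to the signed sum of its edges. For instance
  ∂adf = df − af + ad,
  ∂abg = bg − ag + ab.
The resulting 24×16 matrix has rank 15, and its Smith normal form has invariant factors (1,1,1,1,1,1,1,1,1,1,1,1,1,1,1).

Reading off H_k = ker ∂_k / im ∂_{k+1}:

  H_1: rank ker ∂_1 − rank ∂_2 = (24 − 7) − 15 = 2, and the invariant factors of ∂_2 are all 1, so H_1 = Z^2.

H_1 = Z^2.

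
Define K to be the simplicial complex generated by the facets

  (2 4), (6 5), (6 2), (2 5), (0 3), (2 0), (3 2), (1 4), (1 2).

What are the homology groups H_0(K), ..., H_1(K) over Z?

K has 7 vertices, 9 edges.
rank ∂_0 = 0, rank ∂_1 = 6 ⇒ b_0 = 7 − 0 − 6 = 1; all invariant factors of ∂_1 are 1 so no torsion. So H_0 = Z.
rank ∂_1 = 6, rank ∂_2 = 0 ⇒ b_1 = 9 − 6 − 0 = 3. So H_1 = Z^3.

H_0 ≅ Z,  H_1 ≅ Z^3.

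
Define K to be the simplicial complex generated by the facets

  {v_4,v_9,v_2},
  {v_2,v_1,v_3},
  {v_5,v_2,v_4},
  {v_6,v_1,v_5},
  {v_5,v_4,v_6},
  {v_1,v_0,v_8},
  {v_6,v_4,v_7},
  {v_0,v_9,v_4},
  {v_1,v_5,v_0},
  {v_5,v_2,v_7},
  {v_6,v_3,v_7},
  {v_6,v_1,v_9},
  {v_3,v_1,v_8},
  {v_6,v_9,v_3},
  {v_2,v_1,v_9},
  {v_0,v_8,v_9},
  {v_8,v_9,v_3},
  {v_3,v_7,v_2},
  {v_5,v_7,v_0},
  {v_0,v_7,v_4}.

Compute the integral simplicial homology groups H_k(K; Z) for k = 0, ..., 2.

K has 10 vertices, 30 edges, 20 triangles.
rank ∂_0 = 0, rank ∂_1 = 9 ⇒ b_0 = 10 − 0 − 9 = 1; all invariant factors of ∂_1 are 1 so no torsion. So H_0 = Z.
rank ∂_1 = 9, rank ∂_2 = 20 ⇒ b_1 = 30 − 9 − 20 = 1; ∂_2 has invariant factor(s) [2] giving torsion. So H_1 = Z ⊕ Z/2.
rank ∂_2 = 20, rank ∂_3 = 0 ⇒ b_2 = 20 − 20 − 0 = 0. So H_2 = 0.

H_0 ≅ Z,  H_1 ≅ Z ⊕ Z/2,  H_2 = 0.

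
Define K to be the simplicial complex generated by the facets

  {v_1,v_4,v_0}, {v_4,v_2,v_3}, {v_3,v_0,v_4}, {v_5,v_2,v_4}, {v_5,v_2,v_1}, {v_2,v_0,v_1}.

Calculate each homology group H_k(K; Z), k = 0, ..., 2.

Fix the vertex order v_0 < v_1 < v_2 < v_3 < v_4 < v_5 and write every simplex with vertices in increasing order. Then dim K = 2 and the simplices of K are:

  0-simplices (6): [v_0], [v_1], [v_2], [v_3], [v_4], [v_5]
  1-simplices (12): [v_0,v_1], [v_0,v_2], [v_0,v_3], [v_0,v_4], [v_1,v_2], [v_1,v_4], [v_1,v_5], [v_2,v_3], [v_2,v_4], [v_2,v_5], [v_3,v_4], [v_4,v_5]
  2-simplices (6): [v_0,v_1,v_2], [v_0,v_1,v_4], [v_0,v_3,v_4], [v_1,v_2,v_5], [v_2,v_3,v_4], [v_2,v_4,v_5]

so the chain groups are C_0 ≅ Z^6, C_1 ≅ Z^12, C_2 ≅ Z^6.

Boundary ∂_1: C_1 → C_0 sends each edge [p,q] (with p < q) to q − p. For instance
  ∂[v_0,v_2] = [v_2] − [v_0].
The resulting 6×12 matrix has rank 5, and its Smith normal form has invariant factors (1,1,1,1,1).

The boundary map ∂_2: C_2 → C_1 maps a triangle to the signed sum of its edges. For instance
  ∂[v_0,v_1,v_4] = [v_1,v_4] − [v_0,v_4] + [v_0,v_1],
  ∂[v_2,v_4,v_5] = [v_4,v_5] − [v_2,v_5] + [v_2,v_4].
The 12×6 boundary matrix has rank 6 and Smith normal form diag(1,1,1,1,1,1).

From H_k ≅ ker(∂_k) / im(∂_{k+1}) we obtain:

  H_0: rank C_0 − rank ∂_1 = 6 − 5 = 1, and the invariant factors of ∂_1 are all 1, so H_0 = Z.
  H_1: rank ker ∂_1 − rank ∂_2 = (12 − 5) − 6 = 1, and the invariant factors of ∂_2 are all 1, so H_1 = Z.
  H_2: rank ker ∂_2 − rank ∂_3 = (6 − 6) − 0 = 0, and there is no ∂_3, so H_2 = 0.

H_0 ≅ Z,  H_1 ≅ Z,  H_2 = 0.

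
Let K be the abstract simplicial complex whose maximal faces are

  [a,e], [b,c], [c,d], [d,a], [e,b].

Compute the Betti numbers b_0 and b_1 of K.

b_0 = 1, b_1 = 1.

Order the vertices as a < b < c < d < e. Listing each simplex with vertices in this order, K has dimension 1 with simplices:

  0-simplices (5): a, b, c, d, e
  1-simplices (5): ad, ae, bc, be, cd

giving chain groups C_0 ≅ Z^5, C_1 ≅ Z^5.

The boundary map ∂_1: C_1 → C_0 maps an edge to its endpoints' difference, ∂[p,q] = q − p.
The resulting 5×5 matrix has rank 4, and its Smith normal form has invariant factors (1,1,1,1).

Computing H_k = (kernel of ∂_k) / (image of ∂_{k+1}):

  H_0: rank C_0 − rank ∂_1 = 5 − 4 = 1, and the invariant factors of ∂_1 are all 1, so H_0 ≅ Z.
  H_1: rank ker ∂_1 − rank ∂_2 = (5 − 4) − 0 = 1, and there is no ∂_2, so H_1 ≅ Z.

Hence the Betti numbers are b_0 = 1, b_1 = 1.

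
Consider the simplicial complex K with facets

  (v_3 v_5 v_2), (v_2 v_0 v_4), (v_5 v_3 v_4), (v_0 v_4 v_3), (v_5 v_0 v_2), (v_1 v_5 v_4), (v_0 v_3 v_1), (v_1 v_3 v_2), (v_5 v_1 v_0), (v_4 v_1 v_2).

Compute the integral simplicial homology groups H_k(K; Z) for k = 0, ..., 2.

H_0 ≅ Z,  H_1 ≅ Z/2,  H_2 = 0.

Take the total order v_0 < v_1 < v_2 < v_3 < v_4 < v_5 on the vertex set. Then K (dimension 2) consists of the simplices:

  0-simplices (6): [v_0], [v_1], [v_2], [v_3], [v_4], [v_5]
  1-simplices (15): (15 of them)
  2-simplices (10): [v_0,v_1,v_3], [v_0,v_1,v_5], [v_0,v_2,v_4], [v_0,v_2,v_5], [v_0,v_3,v_4], [v_1,v_2,v_3], [v_1,v_2,v_4], [v_1,v_4,v_5], [v_2,v_3,v_5], [v_3,v_4,v_5]

so the chain groups are C_0 ≅ Z^6, C_1 ≅ Z^15, C_2 ≅ Z^10.

Boundary ∂_1: C_1 → C_0 maps an edge to its endpoints' difference, ∂[p,q] = q − p.
The resulting 6×15 matrix has rank 5, and its Smith normal form has invariant factors (1,1,1,1,1).

∂_2: C_2 → C_1 maps a triangle to the signed sum of its edges. For instance
  ∂[v_1,v_2,v_4] = [v_2,v_4] − [v_1,v_4] + [v_1,v_2],
  ∂[v_0,v_2,v_5] = [v_2,v_5] − [v_0,v_5] + [v_0,v_2].
As a 15×10 matrix over Z this has rank 10, with invariant factors (1,1,1,1,1,1,1,1,1,2).

Reading off H_k = ker ∂_k / im ∂_{k+1}:

  H_0: rank C_0 − rank ∂_1 = 6 − 5 = 1, and the invariant factors of ∂_1 are all 1, so H_0 ≅ Z.
  H_1: rank ker ∂_1 − rank ∂_2 = (15 − 5) − 10 = 0, and ∂_2 has invariant factor 2 > 1, so H_1 ≅ Z/2.
  H_2: rank ker ∂_2 − rank ∂_3 = (10 − 10) − 0 = 0, and there is no ∂_3, so H_2 ≅ 0.

As a check, the Euler characteristic is 6 − 15 + 10 = 1, which agrees with 1 − 0 + 0 = 1.
(K is a triangulation of the real projective plane RP^2.)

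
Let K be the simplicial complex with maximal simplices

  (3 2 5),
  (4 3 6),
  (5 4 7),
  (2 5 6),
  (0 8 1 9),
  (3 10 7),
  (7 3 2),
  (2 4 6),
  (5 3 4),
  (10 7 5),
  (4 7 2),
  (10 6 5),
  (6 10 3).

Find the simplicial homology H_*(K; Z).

H_0 = Z^2,  H_1 = Z/2,  H_2 = 0,  H_3 = 0.

Fix the vertex order 0 < 1 < 2 < 3 < 4 < 5 < 6 < 7 < 8 < 9 < 10 and write every simplex with vertices in increasing order. Then dim K = 3 and the simplices of K are:

  0-simplices (11): [0], [1], [2], [3], [4], [5], [6], [7], [8], [9], [10]
  1-simplices (24): (24 of them)
  2-simplices (16): [0,1,8], [0,1,9], [0,8,9], [1,8,9], [2,3,5], [2,3,7], [2,4,6], [2,4,7], [2,5,6], [3,4,5], [3,4,6], [3,6,10], [3,7,10], [4,5,7], [5,6,10], [5,7,10]
  3-simplices (1): [0,1,8,9]

so the chain groups are C_0 ≅ Z^11, C_1 ≅ Z^24, C_2 ≅ Z^16, C_3 ≅ Z^1.

The boundary map ∂_1: C_1 → C_0 sends each edge [p,q] (with p < q) to q − p. For instance
  ∂[6,10] = [10] − [6].
The 11×24 boundary matrix has rank 9 and Smith normal form diag(1,1,1,1,1,1,1,1,1).

Boundary ∂_2: C_2 → C_1 acts by ∂[p,q,r] = [q,r] − [p,r] + [p,q]. For instance
  ∂[2,5,6] = [5,6] − [2,6] + [2,5],
  ∂[3,6,10] = [6,10] − [3,10] + [3,6].
The resulting 24×16 matrix has rank 15, and its Smith normal form has invariant factors (1,1,1,1,1,1,1,1,1,1,1,1,1,1,2).

The boundary map ∂_3: C_3 → C_2 sends each 3-simplex σ to the alternating sum Σ_i (−1)^i (σ with its i-th vertex removed). For instance
  ∂[0,1,8,9] = [1,8,9] − [0,8,9] + [0,1,9] − [0,1,8].
The 16×1 boundary matrix has rank 1 and Smith normal form diag(1).

Now H_k = ker ∂_k / im ∂_{k+1}, so:

  H_0: rank C_0 − rank ∂_1 = 11 − 9 = 2, and the invariant factors of ∂_1 are all 1, so H_0 ≅ Z^2.
  H_1: rank ker ∂_1 − rank ∂_2 = (24 − 9) − 15 = 0, and ∂_2 has invariant factor 2 > 1, so H_1 ≅ Z/2.
  H_2: rank ker ∂_2 − rank ∂_3 = (16 − 15) − 1 = 0, and the invariant factors of ∂_3 are all 1, so H_2 ≅ 0.
  H_3: rank ker ∂_3 − rank ∂_4 = (1 − 1) − 0 = 0, and there is no ∂_4, so H_3 ≅ 0.

(K is a triangulation of the disjoint union of the 3-simplex and the real projective plane RP^2.)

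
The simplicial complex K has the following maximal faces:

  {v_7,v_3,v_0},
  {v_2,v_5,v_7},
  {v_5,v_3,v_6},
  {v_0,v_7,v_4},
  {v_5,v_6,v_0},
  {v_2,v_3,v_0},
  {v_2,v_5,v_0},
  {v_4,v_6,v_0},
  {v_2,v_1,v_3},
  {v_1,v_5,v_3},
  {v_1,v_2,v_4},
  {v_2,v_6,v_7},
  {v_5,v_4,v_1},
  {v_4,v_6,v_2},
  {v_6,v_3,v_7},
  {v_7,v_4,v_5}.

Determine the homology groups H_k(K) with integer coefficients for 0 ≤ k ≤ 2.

H_0 ≅ Z,  H_1 ≅ Z^2,  H_2 ≅ Z.

Order the vertices as v_0 < v_1 < v_2 < v_3 < v_4 < v_5 < v_6 < v_7. Listing each simplex with vertices in this order, K has dimension 2 with simplices:

  0-simplices (8): [v_0], [v_1], [v_2], [v_3], [v_4], [v_5], [v_6], [v_7]
  1-simplices (24): (24 of them)
  2-simplices (16): (16 of them)

Hence C_0 ≅ Z^8, C_1 ≅ Z^24, C_2 ≅ Z^16.

The boundary map ∂_1: C_1 → C_0 sends each edge [p,q] (with p < q) to q − p.
This gives a 8×24 integer matrix of rank 7; reducing to Smith normal form yields diagonal entries (1,1,1,1,1,1,1).

The boundary map ∂_2: C_2 → C_1 maps a triangle to the signed sum of its edges. For instance
  ∂[v_1,v_2,v_4] = [v_2,v_4] − [v_1,v_4] + [v_1,v_2],
  ∂[v_1,v_2,v_3] = [v_2,v_3] − [v_1,v_3] + [v_1,v_2].
The resulting 24×16 matrix has rank 15, and its Smith normal form has invariant factors (1,1,1,1,1,1,1,1,1,1,1,1,1,1,1).

Computing H_k = (kernel of ∂_k) / (image of ∂_{k+1}):

  H_0: rank C_0 − rank ∂_1 = 8 − 7 = 1, and the invariant factors of ∂_1 are all 1, so H_0 ≅ Z.
  H_1: rank ker ∂_1 − rank ∂_2 = (24 − 7) − 15 = 2, and the invariant factors of ∂_2 are all 1, so H_1 ≅ Z^2.
  H_2: rank ker ∂_2 − rank ∂_3 = (16 − 15) − 0 = 1, and there is no ∂_3, so H_2 ≅ Z.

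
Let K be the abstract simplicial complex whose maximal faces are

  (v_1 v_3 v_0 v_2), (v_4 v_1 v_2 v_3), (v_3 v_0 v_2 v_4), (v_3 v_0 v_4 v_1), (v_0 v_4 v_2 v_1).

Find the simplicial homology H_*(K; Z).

Fix the vertex order v_0 < v_1 < v_2 < v_3 < v_4 and write every simplex with vertices in increasing order. Then dim K = 3 and the simplices of K are:

  0-simplices (5): [v_0], [v_1], [v_2], [v_3], [v_4]
  1-simplices (10): [v_0,v_1], [v_0,v_2], [v_0,v_3], [v_0,v_4], [v_1,v_2], [v_1,v_3], [v_1,v_4], [v_2,v_3], [v_2,v_4], [v_3,v_4]
  2-simplices (10): [v_0,v_1,v_2], [v_0,v_1,v_3], [v_0,v_1,v_4], [v_0,v_2,v_3], [v_0,v_2,v_4], [v_0,v_3,v_4], [v_1,v_2,v_3], [v_1,v_2,v_4], [v_1,v_3,v_4], [v_2,v_3,v_4]
  3-simplices (5): [v_0,v_1,v_2,v_3], [v_0,v_1,v_2,v_4], [v_0,v_1,v_3,v_4], [v_0,v_2,v_3,v_4], [v_1,v_2,v_3,v_4]

giving chain groups C_0 ≅ Z^5, C_1 ≅ Z^10, C_2 ≅ Z^10, C_3 ≅ Z^5.

The boundary map ∂_1: C_1 → C_0 is given by ∂[p,q] = [q] − [p]. For instance
  ∂[v_0,v_2] = [v_2] − [v_0].
The 5×10 boundary matrix has rank 4 and Smith normal form diag(1,1,1,1).

The boundary map ∂_2: C_2 → C_1 acts by ∂[p,q,r] = [q,r] − [p,r] + [p,q]. For instance
  ∂[v_0,v_3,v_4] = [v_3,v_4] − [v_0,v_4] + [v_0,v_3],
  ∂[v_0,v_2,v_4] = [v_2,v_4] − [v_0,v_4] + [v_0,v_2].
The 10×10 boundary matrix has rank 6 and Smith normal form diag(1,1,1,1,1,1).

∂_3: C_3 → C_2 sends each 3-simplex σ to the alternating sum Σ_i (−1)^i (σ with its i-th vertex removed). For instance
  ∂[v_1,v_2,v_3,v_4] = [v_2,v_3,v_4] − [v_1,v_3,v_4] + [v_1,v_2,v_4] − [v_1,v_2,v_3],
  ∂[v_0,v_1,v_2,v_3] = [v_1,v_2,v_3] − [v_0,v_2,v_3] + [v_0,v_1,v_3] − [v_0,v_1,v_2].
The resulting 10×5 matrix has rank 4, and its Smith normal form has invariant factors (1,1,1,1).

Reading off H_k = ker ∂_k / im ∂_{k+1}:

  H_0: rank C_0 − rank ∂_1 = 5 − 4 = 1, and the invariant factors of ∂_1 are all 1, so H_0 ≅ Z.
  H_1: rank ker ∂_1 − rank ∂_2 = (10 − 4) − 6 = 0, and the invariant factors of ∂_2 are all 1, so H_1 ≅ 0.
  H_2: rank ker ∂_2 − rank ∂_3 = (10 − 6) − 4 = 0, and the invariant factors of ∂_3 are all 1, so H_2 ≅ 0.
  H_3: rank ker ∂_3 − rank ∂_4 = (5 − 4) − 0 = 1, and there is no ∂_4, so H_3 ≅ Z.

H_0 = Z,  H_1 = 0,  H_2 = 0,  H_3 = Z.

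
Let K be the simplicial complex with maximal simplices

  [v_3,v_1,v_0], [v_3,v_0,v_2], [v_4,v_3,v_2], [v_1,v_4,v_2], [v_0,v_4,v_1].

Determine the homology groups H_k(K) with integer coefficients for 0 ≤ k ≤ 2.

Take the total order v_0 < v_1 < v_2 < v_3 < v_4 on the vertex set. Then K (dimension 2) consists of the simplices:

  0-simplices (5): [v_0], [v_1], [v_2], [v_3], [v_4]
  1-simplices (10): [v_0,v_1], [v_0,v_2], [v_0,v_3], [v_0,v_4], [v_1,v_2], [v_1,v_3], [v_1,v_4], [v_2,v_3], [v_2,v_4], [v_3,v_4]
  2-simplices (5): [v_0,v_1,v_3], [v_0,v_1,v_4], [v_0,v_2,v_3], [v_1,v_2,v_4], [v_2,v_3,v_4]

giving chain groups C_0 ≅ Z^5, C_1 ≅ Z^10, C_2 ≅ Z^5.

Boundary ∂_1: C_1 → C_0 maps an edge to its endpoints' difference, ∂[p,q] = q − p.
The 5×10 boundary matrix has rank 4 and Smith normal form diag(1,1,1,1).

Boundary ∂_2: C_2 → C_1 acts by ∂[p,q,r] = [q,r] − [p,r] + [p,q]. For instance
  ∂[v_0,v_1,v_4] = [v_1,v_4] − [v_0,v_4] + [v_0,v_1],
  ∂[v_0,v_1,v_3] = [v_1,v_3] − [v_0,v_3] + [v_0,v_1].
As a 10×5 matrix over Z this has rank 5, with invariant factors (1,1,1,1,1).

Reading off H_k = ker ∂_k / im ∂_{k+1}:

  H_0: rank C_0 − rank ∂_1 = 5 − 4 = 1, and the invariant factors of ∂_1 are all 1, so H_0 ≅ Z.
  H_1: rank ker ∂_1 − rank ∂_2 = (10 − 4) − 5 = 1, and the invariant factors of ∂_2 are all 1, so H_1 ≅ Z.
  H_2: rank ker ∂_2 − rank ∂_3 = (5 − 5) − 0 = 0, and there is no ∂_3, so H_2 ≅ 0.

As a check, the Euler characteristic is 5 − 10 + 5 = 0, which agrees with 1 − 1 + 0 = 0.

H_0 ≅ Z,  H_1 ≅ Z,  H_2 = 0.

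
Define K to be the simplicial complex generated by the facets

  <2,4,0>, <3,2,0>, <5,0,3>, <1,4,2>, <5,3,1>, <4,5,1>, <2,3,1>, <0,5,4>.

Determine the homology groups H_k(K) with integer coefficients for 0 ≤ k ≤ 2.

We work with the vertex ordering 0 < 1 < 2 < 3 < 4 < 5. The simplices of K, each written with vertices in increasing order, are:

  0-simplices (6): [0], [1], [2], [3], [4], [5]
  1-simplices (12): [0,2], [0,3], [0,4], [0,5], [1,2], [1,3], [1,4], [1,5], [2,3], [2,4], [3,5], [4,5]
  2-simplices (8): [0,2,3], [0,2,4], [0,3,5], [0,4,5], [1,2,3], [1,2,4], [1,3,5], [1,4,5]

so the chain groups are C_0 ≅ Z^6, C_1 ≅ Z^12, C_2 ≅ Z^8.

Boundary ∂_1: C_1 → C_0 sends each edge [p,q] (with p < q) to q − p. For instance
  ∂[1,4] = [4] − [1].
The resulting 6×12 matrix has rank 5, and its Smith normal form has invariant factors (1,1,1,1,1).

Boundary ∂_2: C_2 → C_1 acts by ∂[p,q,r] = [q,r] − [p,r] + [p,q]. For instance
  ∂[1,2,4] = [2,4] − [1,4] + [1,2],
  ∂[1,2,3] = [2,3] − [1,3] + [1,2].
The resulting 12×8 matrix has rank 7, and its Smith normal form has invariant factors (1,1,1,1,1,1,1).

Reading off H_k = ker ∂_k / im ∂_{k+1}:

  H_0: rank C_0 − rank ∂_1 = 6 − 5 = 1, and the invariant factors of ∂_1 are all 1, so H_0 ≅ Z.
  H_1: rank ker ∂_1 − rank ∂_2 = (12 − 5) − 7 = 0, and the invariant factors of ∂_2 are all 1, so H_1 ≅ 0.
  H_2: rank ker ∂_2 − rank ∂_3 = (8 − 7) − 0 = 1, and there is no ∂_3, so H_2 ≅ Z.

H_0 = Z,  H_1 = 0,  H_2 = Z.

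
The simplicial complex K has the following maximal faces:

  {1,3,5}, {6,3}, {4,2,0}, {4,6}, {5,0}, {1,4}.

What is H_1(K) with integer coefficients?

H_1 ≅ Z^2.

We work with the vertex ordering 0 < 1 < 2 < 3 < 4 < 5 < 6. The simplices of K, each written with vertices in increasing order, are:

  0-simplices (7): [0], [1], [2], [3], [4], [5], [6]
  1-simplices (10): [0,2], [0,4], [0,5], [1,3], [1,4], [1,5], [2,4], [3,5], [3,6], [4,6]
  2-simplices (2): [0,2,4], [1,3,5]

so the chain groups are C_0 ≅ Z^7, C_1 ≅ Z^10, C_2 ≅ Z^2.

Boundary ∂_1: C_1 → C_0 maps an edge to its endpoints' difference, ∂[p,q] = q − p. For instance
  ∂[1,3] = [3] − [1].
The 7×10 boundary matrix has rank 6 and Smith normal form diag(1,1,1,1,1,1).

∂_2: C_2 → C_1 sends each 2-simplex [p,q,r] to [q,r] − [p,r] + [p,q]. For instance
  ∂[1,3,5] = [3,5] − [1,5] + [1,3],
  ∂[0,2,4] = [2,4] − [0,4] + [0,2].
As a 10×2 matrix over Z this has rank 2, with invariant factors (1,1).

Reading off H_k = ker ∂_k / im ∂_{k+1}:

  H_1: rank ker ∂_1 − rank ∂_2 = (10 − 6) − 2 = 2, and the invariant factors of ∂_2 are all 1, so H_1 = Z^2.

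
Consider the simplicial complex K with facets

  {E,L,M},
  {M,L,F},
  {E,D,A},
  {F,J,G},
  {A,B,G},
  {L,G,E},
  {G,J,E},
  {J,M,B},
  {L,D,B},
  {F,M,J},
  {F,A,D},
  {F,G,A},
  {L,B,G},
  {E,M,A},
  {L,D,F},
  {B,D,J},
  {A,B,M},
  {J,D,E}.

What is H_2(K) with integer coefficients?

Fix the vertex order A < B < D < E < F < G < J < L < M and write every simplex with vertices in increasing order. Then dim K = 2 and the simplices of K are:

  0-simplices (9): A, B, D, E, F, G, J, L, M
  1-simplices (27): AB, AD, AE, AF, AG, AM, BD, BG, BJ, BL, BM, DE, DF, DJ, DL, EG, EJ, EL, EM, FG, FJ, FL, FM, GJ, GL, JM, LM
  2-simplices (18): ABG, ABM, ADE, ADF, AEM, AFG, BDJ, BDL, BGL, BJM, DEJ, DFL, EGJ, EGL, ELM, FGJ, FJM, FLM

giving chain groups C_0 ≅ Z^9, C_1 ≅ Z^27, C_2 ≅ Z^18.

∂_1: C_1 → C_0 sends each edge [p,q] (with p < q) to q − p. For instance
  ∂FJ = J − F.
The 9×27 boundary matrix has rank 8 and Smith normal form diag(1,1,1,1,1,1,1,1).

∂_2: C_2 → C_1 acts by ∂[p,q,r] = [q,r] − [p,r] + [p,q]. For instance
  ∂FGJ = GJ − FJ + FG,
  ∂BDL = DL − BL + BD.
As a 27×18 matrix over Z this has rank 17, with invariant factors (1,1,1,1,1,1,1,1,1,1,1,1,1,1,1,1,1).

Computing H_k = (kernel of ∂_k) / (image of ∂_{k+1}):

  H_2: rank ker ∂_2 − rank ∂_3 = (18 − 17) − 0 = 1, and there is no ∂_3, so H_2 ≅ Z.

H_2 = Z.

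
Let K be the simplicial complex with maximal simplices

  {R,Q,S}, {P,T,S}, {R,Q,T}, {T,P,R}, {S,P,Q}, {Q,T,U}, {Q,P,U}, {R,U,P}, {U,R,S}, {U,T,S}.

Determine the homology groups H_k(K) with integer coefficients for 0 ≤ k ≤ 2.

K has 6 vertices, 15 edges, 10 triangles.
rank ∂_0 = 0, rank ∂_1 = 5 ⇒ b_0 = 6 − 0 − 5 = 1; all invariant factors of ∂_1 are 1 so no torsion. So H_0 = Z.
rank ∂_1 = 5, rank ∂_2 = 10 ⇒ b_1 = 15 − 5 − 10 = 0; ∂_2 has invariant factor(s) [2] giving torsion. So H_1 = Z/2.
rank ∂_2 = 10, rank ∂_3 = 0 ⇒ b_2 = 10 − 10 − 0 = 0. So H_2 = 0.

H_0 = Z,  H_1 = Z/2,  H_2 = 0.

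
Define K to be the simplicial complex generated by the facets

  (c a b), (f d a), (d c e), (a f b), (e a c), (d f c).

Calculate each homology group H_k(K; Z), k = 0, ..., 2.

H_0 = Z,  H_1 = Z,  H_2 = 0.

K has 6 vertices, 12 edges, 6 triangles.
rank ∂_0 = 0, rank ∂_1 = 5 ⇒ b_0 = 6 − 0 − 5 = 1; all invariant factors of ∂_1 are 1 so no torsion. So H_0 = Z.
rank ∂_1 = 5, rank ∂_2 = 6 ⇒ b_1 = 12 − 5 − 6 = 1; all invariant factors of ∂_2 are 1 so no torsion. So H_1 = Z.
rank ∂_2 = 6, rank ∂_3 = 0 ⇒ b_2 = 6 − 6 − 0 = 0. So H_2 = 0.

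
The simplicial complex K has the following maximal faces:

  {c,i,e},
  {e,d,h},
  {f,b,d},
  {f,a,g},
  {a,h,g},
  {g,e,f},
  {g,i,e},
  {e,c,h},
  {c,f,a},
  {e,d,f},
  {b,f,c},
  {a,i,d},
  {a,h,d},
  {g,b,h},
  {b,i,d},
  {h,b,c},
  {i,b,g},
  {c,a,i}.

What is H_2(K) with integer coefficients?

H_2 ≅ Z.

Order the vertices as a < b < c < d < e < f < g < h < i. Listing each simplex with vertices in this order, K has dimension 2 with simplices:

  0-simplices (9): a, b, c, d, e, f, g, h, i
  1-simplices (27): ac, ad, af, ag, ah, ai, bc, bd, bf, bg, bh, bi, ce, cf, ch, ci, de, df, dh, di, ef, eg, eh, ei, fg, gh, gi
  2-simplices (18): acf, aci, adh, adi, afg, agh, bcf, bch, bdf, bdi, bgh, bgi, ceh, cei, def, deh, efg, egi

giving chain groups C_0 ≅ Z^9, C_1 ≅ Z^27, C_2 ≅ Z^18.

∂_1: C_1 → C_0 maps an edge to its endpoints' difference, ∂[p,q] = q − p. For instance
  ∂ch = h − c.
The resulting 9×27 matrix has rank 8, and its Smith normal form has invariant factors (1,1,1,1,1,1,1,1).

The boundary map ∂_2: C_2 → C_1 maps a triangle to the signed sum of its edges. For instance
  ∂adi = di − ai + ad,
  ∂bdi = di − bi + bd.
This gives a 27×18 integer matrix of rank 17; reducing to Smith normal form yields diagonal entries (1,1,1,1,1,1,1,1,1,1,1,1,1,1,1,1,1).

Computing H_k = (kernel of ∂_k) / (image of ∂_{k+1}):

  H_2: rank ker ∂_2 − rank ∂_3 = (18 − 17) − 0 = 1, and there is no ∂_3, so H_2 ≅ Z.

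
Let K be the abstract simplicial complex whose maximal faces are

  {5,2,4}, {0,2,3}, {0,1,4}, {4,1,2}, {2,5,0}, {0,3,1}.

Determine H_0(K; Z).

Order the vertices as 0 < 1 < 2 < 3 < 4 < 5. Listing each simplex with vertices in this order, K has dimension 2 with simplices:

  0-simplices (6): [0], [1], [2], [3], [4], [5]
  1-simplices (12): [0,1], [0,2], [0,3], [0,4], [0,5], [1,2], [1,3], [1,4], [2,3], [2,4], [2,5], [4,5]
  2-simplices (6): [0,1,3], [0,1,4], [0,2,3], [0,2,5], [1,2,4], [2,4,5]

Hence C_0 ≅ Z^6, C_1 ≅ Z^12, C_2 ≅ Z^6.

∂_1: C_1 → C_0 sends each edge [p,q] (with p < q) to q − p. For instance
  ∂[0,4] = [4] − [0].
The 6×12 boundary matrix has rank 5 and Smith normal form diag(1,1,1,1,1).

The boundary map ∂_2: C_2 → C_1 maps a triangle to the signed sum of its edges. For instance
  ∂[2,4,5] = [4,5] − [2,5] + [2,4],
  ∂[0,1,3] = [1,3] − [0,3] + [0,1].
This gives a 12×6 integer matrix of rank 6; reducing to Smith normal form yields diagonal entries (1,1,1,1,1,1).

From H_k ≅ ker(∂_k) / im(∂_{k+1}) we obtain:

  H_0: rank C_0 − rank ∂_1 = 6 − 5 = 1, and the invariant factors of ∂_1 are all 1, so H_0 ≅ Z.

H_0 = Z.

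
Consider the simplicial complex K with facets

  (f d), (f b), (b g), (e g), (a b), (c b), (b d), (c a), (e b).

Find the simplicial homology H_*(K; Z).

Take the total order a < b < c < d < e < f < g on the vertex set. Then K (dimension 1) consists of the simplices:

  0-simplices (7): a, b, c, d, e, f, g
  1-simplices (9): ab, ac, bc, bd, be, bf, bg, df, eg

so the chain groups are C_0 ≅ Z^7, C_1 ≅ Z^9.

The boundary map ∂_1: C_1 → C_0 is given by ∂[p,q] = [q] − [p]. For instance
  ∂bc = c − b.
The resulting 7×9 matrix has rank 6, and its Smith normal form has invariant factors (1,1,1,1,1,1).

Computing H_k = (kernel of ∂_k) / (image of ∂_{k+1}):

  H_0: rank C_0 − rank ∂_1 = 7 − 6 = 1, and the invariant factors of ∂_1 are all 1, so H_0 ≅ Z.
  H_1: rank ker ∂_1 − rank ∂_2 = (9 − 6) − 0 = 3, and there is no ∂_2, so H_1 ≅ Z^3.

(K is a triangulation of a wedge of 3 circles.)

H_0 ≅ Z,  H_1 ≅ Z^3.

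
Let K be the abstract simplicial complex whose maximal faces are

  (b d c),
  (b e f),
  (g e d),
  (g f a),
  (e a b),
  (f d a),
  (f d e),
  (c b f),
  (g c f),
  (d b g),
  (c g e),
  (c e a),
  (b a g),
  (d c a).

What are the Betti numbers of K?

b_0 = 1, b_1 = 2, b_2 = 1.

We work with the vertex ordering a < b < c < d < e < f < g. The simplices of K, each written with vertices in increasing order, are:

  0-simplices (7): a, b, c, d, e, f, g
  1-simplices (21): ab, ac, ad, ae, af, ag, bc, bd, be, bf, bg, cd, ce, cf, cg, de, df, dg, ef, eg, fg
  2-simplices (14): abe, abg, acd, ace, adf, afg, bcd, bcf, bdg, bef, ceg, cfg, def, deg

giving chain groups C_0 ≅ Z^7, C_1 ≅ Z^21, C_2 ≅ Z^14.

∂_1: C_1 → C_0 sends each edge [p,q] (with p < q) to q − p. For instance
  ∂ab = b − a.
The resulting 7×21 matrix has rank 6, and its Smith normal form has invariant factors (1,1,1,1,1,1).

∂_2: C_2 → C_1 sends each 2-simplex [p,q,r] to [q,r] − [p,r] + [p,q]. For instance
  ∂deg = eg − dg + de,
  ∂bcd = cd − bd + bc.
This gives a 21×14 integer matrix of rank 13; reducing to Smith normal form yields diagonal entries (1,1,1,1,1,1,1,1,1,1,1,1,1).

From H_k ≅ ker(∂_k) / im(∂_{k+1}) we obtain:

  H_0: rank C_0 − rank ∂_1 = 7 − 6 = 1, and the invariant factors of ∂_1 are all 1, so H_0 ≅ Z.
  H_1: rank ker ∂_1 − rank ∂_2 = (21 − 6) − 13 = 2, and the invariant factors of ∂_2 are all 1, so H_1 ≅ Z^2.
  H_2: rank ker ∂_2 − rank ∂_3 = (14 − 13) − 0 = 1, and there is no ∂_3, so H_2 ≅ Z.

Hence the Betti numbers are b_0 = 1, b_1 = 2, b_2 = 1.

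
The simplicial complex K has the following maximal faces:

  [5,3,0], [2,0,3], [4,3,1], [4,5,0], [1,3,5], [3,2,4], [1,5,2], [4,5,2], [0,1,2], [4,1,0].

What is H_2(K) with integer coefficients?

H_2 ≅ 0.

Fix the vertex order 0 < 1 < 2 < 3 < 4 < 5 and write every simplex with vertices in increasing order. Then dim K = 2 and the simplices of K are:

  0-simplices (6): [0], [1], [2], [3], [4], [5]
  1-simplices (15): [0,1], [0,2], [0,3], [0,4], [0,5], [1,2], [1,3], [1,4], [1,5], [2,3], [2,4], [2,5], [3,4], [3,5], [4,5]
  2-simplices (10): [0,1,2], [0,1,4], [0,2,3], [0,3,5], [0,4,5], [1,2,5], [1,3,4], [1,3,5], [2,3,4], [2,4,5]

Hence C_0 ≅ Z^6, C_1 ≅ Z^15, C_2 ≅ Z^10.

Boundary ∂_1: C_1 → C_0 sends each edge [p,q] (with p < q) to q − p. For instance
  ∂[3,4] = [4] − [3].
The resulting 6×15 matrix has rank 5, and its Smith normal form has invariant factors (1,1,1,1,1).

∂_2: C_2 → C_1 sends each 2-simplex [p,q,r] to [q,r] − [p,r] + [p,q]. For instance
  ∂[0,1,4] = [1,4] − [0,4] + [0,1],
  ∂[0,1,2] = [1,2] − [0,2] + [0,1].
As a 15×10 matrix over Z this has rank 10, with invariant factors (1,1,1,1,1,1,1,1,1,2).

From H_k ≅ ker(∂_k) / im(∂_{k+1}) we obtain:

  H_2: rank ker ∂_2 − rank ∂_3 = (10 − 10) − 0 = 0, and there is no ∂_3, so H_2 ≅ 0.

(K is a triangulation of the real projective plane RP^2.)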